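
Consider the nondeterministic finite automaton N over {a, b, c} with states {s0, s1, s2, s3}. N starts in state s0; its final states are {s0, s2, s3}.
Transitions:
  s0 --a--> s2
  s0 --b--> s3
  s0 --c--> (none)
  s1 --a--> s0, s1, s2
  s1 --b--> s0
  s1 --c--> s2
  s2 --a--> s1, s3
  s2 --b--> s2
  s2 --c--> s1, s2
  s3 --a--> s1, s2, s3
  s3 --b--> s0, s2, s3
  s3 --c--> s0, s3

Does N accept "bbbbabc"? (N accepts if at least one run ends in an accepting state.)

Start: {s0}
read b: {s3}
read b: {s0, s2, s3}
read b: {s0, s2, s3}
read b: {s0, s2, s3}
read a: {s1, s2, s3}
read b: {s0, s2, s3}
read c: {s0, s1, s2, s3}
Reachable ∩ accepting = {s0, s2, s3} — nonempty.

accepted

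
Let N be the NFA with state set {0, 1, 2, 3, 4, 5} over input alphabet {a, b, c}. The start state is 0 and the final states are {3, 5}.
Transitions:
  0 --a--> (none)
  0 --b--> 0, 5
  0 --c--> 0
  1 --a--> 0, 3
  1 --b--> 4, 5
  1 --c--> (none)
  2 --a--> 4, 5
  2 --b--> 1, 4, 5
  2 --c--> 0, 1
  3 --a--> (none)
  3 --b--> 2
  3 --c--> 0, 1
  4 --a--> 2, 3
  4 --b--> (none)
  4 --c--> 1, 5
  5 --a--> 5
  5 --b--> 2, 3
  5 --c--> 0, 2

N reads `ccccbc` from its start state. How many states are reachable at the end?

Start: {0}
read c: {0}
read c: {0}
read c: {0}
read c: {0}
read b: {0, 5}
read c: {0, 2}
Final reachable set {0, 2} has 2 states.

2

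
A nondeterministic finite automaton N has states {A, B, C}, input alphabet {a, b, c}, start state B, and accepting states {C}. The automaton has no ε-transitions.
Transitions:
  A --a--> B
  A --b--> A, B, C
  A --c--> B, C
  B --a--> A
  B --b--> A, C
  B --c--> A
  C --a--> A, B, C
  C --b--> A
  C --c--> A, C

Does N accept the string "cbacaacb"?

Start: {B}
read c: {A}
read b: {A, B, C}
read a: {A, B, C}
read c: {A, B, C}
read a: {A, B, C}
read a: {A, B, C}
read c: {A, B, C}
read b: {A, B, C}
Reachable ∩ accepting = {C} — nonempty.

accepted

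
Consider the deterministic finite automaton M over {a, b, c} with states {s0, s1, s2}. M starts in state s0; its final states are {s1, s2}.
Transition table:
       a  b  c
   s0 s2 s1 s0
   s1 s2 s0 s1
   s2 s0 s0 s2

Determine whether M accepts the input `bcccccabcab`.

s0 --b--> s1
s1 --c--> s1
s1 --c--> s1
s1 --c--> s1
s1 --c--> s1
s1 --c--> s1
s1 --a--> s2
s2 --b--> s0
s0 --c--> s0
s0 --a--> s2
s2 --b--> s0
End in state s0, which is not an accepting state.

rejected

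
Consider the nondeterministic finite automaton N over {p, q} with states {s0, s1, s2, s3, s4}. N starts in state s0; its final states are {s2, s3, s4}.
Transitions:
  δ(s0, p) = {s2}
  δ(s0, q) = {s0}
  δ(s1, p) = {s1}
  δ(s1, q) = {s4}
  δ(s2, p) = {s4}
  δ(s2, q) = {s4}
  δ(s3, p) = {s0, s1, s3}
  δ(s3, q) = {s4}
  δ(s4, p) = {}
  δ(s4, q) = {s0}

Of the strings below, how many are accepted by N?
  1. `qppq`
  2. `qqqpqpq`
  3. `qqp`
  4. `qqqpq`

`qppq`: rejected
`qqqpqpq`: rejected
`qqp`: accepted
`qqqpq`: accepted

2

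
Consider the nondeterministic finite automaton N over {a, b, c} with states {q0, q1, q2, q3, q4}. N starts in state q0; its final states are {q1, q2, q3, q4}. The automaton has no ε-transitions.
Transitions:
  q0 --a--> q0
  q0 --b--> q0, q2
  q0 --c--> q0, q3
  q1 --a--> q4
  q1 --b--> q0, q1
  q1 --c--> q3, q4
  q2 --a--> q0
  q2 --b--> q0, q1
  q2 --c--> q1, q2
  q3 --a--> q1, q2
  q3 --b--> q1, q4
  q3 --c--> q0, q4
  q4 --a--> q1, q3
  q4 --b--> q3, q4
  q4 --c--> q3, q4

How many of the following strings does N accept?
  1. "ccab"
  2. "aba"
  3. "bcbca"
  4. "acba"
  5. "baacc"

4

"ccab": accepted
"aba": rejected
"bcbca": accepted
"acba": accepted
"baacc": accepted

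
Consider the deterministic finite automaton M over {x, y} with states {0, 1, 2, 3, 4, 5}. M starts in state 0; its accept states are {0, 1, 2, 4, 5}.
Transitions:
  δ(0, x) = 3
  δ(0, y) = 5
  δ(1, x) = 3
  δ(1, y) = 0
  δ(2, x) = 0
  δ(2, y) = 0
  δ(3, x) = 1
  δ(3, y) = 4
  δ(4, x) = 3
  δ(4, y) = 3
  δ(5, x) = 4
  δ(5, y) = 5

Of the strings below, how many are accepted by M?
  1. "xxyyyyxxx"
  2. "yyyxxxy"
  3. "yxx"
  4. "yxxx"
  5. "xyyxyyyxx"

3

"xxyyyyxxx": accepted
"yyyxxxy": accepted
"yxx": rejected
"yxxx": accepted
"xyyxyyyxx": rejected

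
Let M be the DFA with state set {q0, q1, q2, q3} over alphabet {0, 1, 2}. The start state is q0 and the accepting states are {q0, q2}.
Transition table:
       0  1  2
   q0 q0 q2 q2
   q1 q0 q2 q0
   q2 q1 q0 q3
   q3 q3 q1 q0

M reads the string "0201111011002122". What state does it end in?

q3

q0 --0--> q0
q0 --2--> q2
q2 --0--> q1
q1 --1--> q2
q2 --1--> q0
q0 --1--> q2
q2 --1--> q0
q0 --0--> q0
q0 --1--> q2
q2 --1--> q0
q0 --0--> q0
q0 --0--> q0
q0 --2--> q2
q2 --1--> q0
q0 --2--> q2
q2 --2--> q3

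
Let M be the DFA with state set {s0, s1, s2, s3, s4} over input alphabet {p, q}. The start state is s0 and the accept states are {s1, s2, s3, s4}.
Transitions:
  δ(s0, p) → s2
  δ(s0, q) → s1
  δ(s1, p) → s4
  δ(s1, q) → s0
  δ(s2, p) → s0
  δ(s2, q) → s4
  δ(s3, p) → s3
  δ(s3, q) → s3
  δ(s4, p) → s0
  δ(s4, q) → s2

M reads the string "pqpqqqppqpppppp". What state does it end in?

s0 --p--> s2
s2 --q--> s4
s4 --p--> s0
s0 --q--> s1
s1 --q--> s0
s0 --q--> s1
s1 --p--> s4
s4 --p--> s0
s0 --q--> s1
s1 --p--> s4
s4 --p--> s0
s0 --p--> s2
s2 --p--> s0
s0 --p--> s2
s2 --p--> s0

s0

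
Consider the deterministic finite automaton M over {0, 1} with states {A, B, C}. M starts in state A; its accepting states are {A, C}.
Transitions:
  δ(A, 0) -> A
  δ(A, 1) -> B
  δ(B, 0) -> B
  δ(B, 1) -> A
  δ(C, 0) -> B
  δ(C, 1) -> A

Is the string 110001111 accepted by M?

A --1--> B
B --1--> A
A --0--> A
A --0--> A
A --0--> A
A --1--> B
B --1--> A
A --1--> B
B --1--> A
End in state A, which is an accepting state.

accepted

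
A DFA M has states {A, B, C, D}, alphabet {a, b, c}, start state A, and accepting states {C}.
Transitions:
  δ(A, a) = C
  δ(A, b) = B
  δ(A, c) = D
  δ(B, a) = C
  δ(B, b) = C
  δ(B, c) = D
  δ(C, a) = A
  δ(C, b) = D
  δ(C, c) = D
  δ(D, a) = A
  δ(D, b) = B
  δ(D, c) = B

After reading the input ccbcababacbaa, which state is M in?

A --c--> D
D --c--> B
B --b--> C
C --c--> D
D --a--> A
A --b--> B
B --a--> C
C --b--> D
D --a--> A
A --c--> D
D --b--> B
B --a--> C
C --a--> A

A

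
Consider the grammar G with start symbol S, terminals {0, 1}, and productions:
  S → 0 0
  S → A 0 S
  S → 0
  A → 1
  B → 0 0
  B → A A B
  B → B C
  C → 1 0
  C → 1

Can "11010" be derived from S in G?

no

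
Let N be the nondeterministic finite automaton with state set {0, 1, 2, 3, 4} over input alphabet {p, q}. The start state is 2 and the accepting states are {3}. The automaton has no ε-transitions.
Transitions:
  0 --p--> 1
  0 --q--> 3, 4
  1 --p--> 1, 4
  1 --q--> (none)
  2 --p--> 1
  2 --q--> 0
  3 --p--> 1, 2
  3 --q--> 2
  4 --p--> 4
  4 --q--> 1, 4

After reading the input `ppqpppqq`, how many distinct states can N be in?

2

Start: {2}
read p: {1}
read p: {1, 4}
read q: {1, 4}
read p: {1, 4}
read p: {1, 4}
read p: {1, 4}
read q: {1, 4}
read q: {1, 4}
Final reachable set {1, 4} has 2 states.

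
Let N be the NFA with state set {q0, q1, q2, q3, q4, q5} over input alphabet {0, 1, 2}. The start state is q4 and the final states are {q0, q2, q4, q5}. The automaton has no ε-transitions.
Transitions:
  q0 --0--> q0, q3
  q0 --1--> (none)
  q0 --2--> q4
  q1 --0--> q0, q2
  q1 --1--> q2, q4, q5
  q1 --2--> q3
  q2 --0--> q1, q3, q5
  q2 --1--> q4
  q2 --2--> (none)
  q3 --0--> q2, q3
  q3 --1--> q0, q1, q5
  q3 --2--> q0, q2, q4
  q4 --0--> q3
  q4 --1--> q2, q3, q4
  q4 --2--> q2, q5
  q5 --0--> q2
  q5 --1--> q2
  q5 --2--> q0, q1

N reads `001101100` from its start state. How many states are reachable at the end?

Start: {q4}
read 0: {q3}
read 0: {q2, q3}
read 1: {q0, q1, q4, q5}
read 1: {q2, q3, q4, q5}
read 0: {q1, q2, q3, q5}
read 1: {q0, q1, q2, q4, q5}
read 1: {q2, q3, q4, q5}
read 0: {q1, q2, q3, q5}
read 0: {q0, q1, q2, q3, q5}
Final reachable set {q0, q1, q2, q3, q5} has 5 states.

5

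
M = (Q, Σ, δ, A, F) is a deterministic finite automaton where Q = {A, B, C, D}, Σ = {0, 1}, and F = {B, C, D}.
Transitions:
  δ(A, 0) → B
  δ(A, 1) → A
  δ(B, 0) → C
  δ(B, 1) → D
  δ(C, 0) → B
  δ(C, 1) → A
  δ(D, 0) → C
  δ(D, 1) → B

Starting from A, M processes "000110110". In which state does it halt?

A --0--> B
B --0--> C
C --0--> B
B --1--> D
D --1--> B
B --0--> C
C --1--> A
A --1--> A
A --0--> B

B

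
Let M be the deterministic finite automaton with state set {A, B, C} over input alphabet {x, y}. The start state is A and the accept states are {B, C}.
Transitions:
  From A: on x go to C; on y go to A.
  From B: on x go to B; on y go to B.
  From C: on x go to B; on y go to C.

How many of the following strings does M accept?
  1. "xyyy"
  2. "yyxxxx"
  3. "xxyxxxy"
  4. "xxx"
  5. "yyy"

4

"xyyy": accepted
"yyxxxx": accepted
"xxyxxxy": accepted
"xxx": accepted
"yyy": rejected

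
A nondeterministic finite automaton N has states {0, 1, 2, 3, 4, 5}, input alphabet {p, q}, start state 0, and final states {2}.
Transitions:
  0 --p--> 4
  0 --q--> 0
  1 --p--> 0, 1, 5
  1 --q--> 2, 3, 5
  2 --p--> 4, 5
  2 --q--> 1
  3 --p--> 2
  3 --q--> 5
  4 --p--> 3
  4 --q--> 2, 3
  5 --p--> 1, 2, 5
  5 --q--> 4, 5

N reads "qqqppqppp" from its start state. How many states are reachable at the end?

6

Start: {0}
read q: {0}
read q: {0}
read q: {0}
read p: {4}
read p: {3}
read q: {5}
read p: {1, 2, 5}
read p: {0, 1, 2, 4, 5}
read p: {0, 1, 2, 3, 4, 5}
Final reachable set {0, 1, 2, 3, 4, 5} has 6 states.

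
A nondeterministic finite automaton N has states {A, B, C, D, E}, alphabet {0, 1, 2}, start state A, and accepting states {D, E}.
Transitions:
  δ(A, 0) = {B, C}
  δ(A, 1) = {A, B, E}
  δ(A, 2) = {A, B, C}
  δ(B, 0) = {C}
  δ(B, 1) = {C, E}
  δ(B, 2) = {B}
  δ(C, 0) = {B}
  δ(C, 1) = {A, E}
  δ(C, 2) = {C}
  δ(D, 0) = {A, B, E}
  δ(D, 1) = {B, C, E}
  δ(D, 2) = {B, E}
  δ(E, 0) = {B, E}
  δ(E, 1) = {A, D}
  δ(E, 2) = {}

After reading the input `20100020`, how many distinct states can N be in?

2

Start: {A}
read 2: {A, B, C}
read 0: {B, C}
read 1: {A, C, E}
read 0: {B, C, E}
read 0: {B, C, E}
read 0: {B, C, E}
read 2: {B, C}
read 0: {B, C}
Final reachable set {B, C} has 2 states.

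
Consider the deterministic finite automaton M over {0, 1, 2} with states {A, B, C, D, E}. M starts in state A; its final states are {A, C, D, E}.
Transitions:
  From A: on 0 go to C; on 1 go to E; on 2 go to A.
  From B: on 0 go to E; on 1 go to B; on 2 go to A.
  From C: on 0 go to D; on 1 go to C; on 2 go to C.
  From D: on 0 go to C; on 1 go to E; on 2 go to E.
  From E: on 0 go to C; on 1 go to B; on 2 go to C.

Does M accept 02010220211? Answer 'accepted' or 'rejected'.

A --0--> C
C --2--> C
C --0--> D
D --1--> E
E --0--> C
C --2--> C
C --2--> C
C --0--> D
D --2--> E
E --1--> B
B --1--> B
End in state B, which is not an accepting state.

rejected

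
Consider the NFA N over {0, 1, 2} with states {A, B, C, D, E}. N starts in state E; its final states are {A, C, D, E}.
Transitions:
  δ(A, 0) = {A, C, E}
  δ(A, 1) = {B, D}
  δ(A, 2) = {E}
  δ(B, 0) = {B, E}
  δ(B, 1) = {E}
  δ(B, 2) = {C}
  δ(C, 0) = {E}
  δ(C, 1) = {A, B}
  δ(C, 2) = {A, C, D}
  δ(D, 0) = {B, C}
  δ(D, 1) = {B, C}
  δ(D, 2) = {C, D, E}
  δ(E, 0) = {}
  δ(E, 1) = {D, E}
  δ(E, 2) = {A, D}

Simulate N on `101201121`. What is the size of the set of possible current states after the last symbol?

5

Start: {E}
read 1: {D, E}
read 0: {B, C}
read 1: {A, B, E}
read 2: {A, C, D, E}
read 0: {A, B, C, E}
read 1: {A, B, D, E}
read 1: {B, C, D, E}
read 2: {A, C, D, E}
read 1: {A, B, C, D, E}
Final reachable set {A, B, C, D, E} has 5 states.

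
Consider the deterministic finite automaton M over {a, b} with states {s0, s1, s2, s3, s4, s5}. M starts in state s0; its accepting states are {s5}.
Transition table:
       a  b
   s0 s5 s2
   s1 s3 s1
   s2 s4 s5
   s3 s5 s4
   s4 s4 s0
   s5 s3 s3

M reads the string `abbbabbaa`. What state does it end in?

s4

s0 --a--> s5
s5 --b--> s3
s3 --b--> s4
s4 --b--> s0
s0 --a--> s5
s5 --b--> s3
s3 --b--> s4
s4 --a--> s4
s4 --a--> s4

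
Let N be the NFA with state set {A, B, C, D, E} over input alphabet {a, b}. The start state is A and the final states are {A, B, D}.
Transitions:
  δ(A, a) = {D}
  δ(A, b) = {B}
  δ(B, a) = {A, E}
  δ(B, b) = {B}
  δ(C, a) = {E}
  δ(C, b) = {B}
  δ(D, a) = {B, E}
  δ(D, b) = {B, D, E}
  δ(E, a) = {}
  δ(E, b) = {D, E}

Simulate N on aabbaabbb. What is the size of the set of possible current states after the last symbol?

3

Start: {A}
read a: {D}
read a: {B, E}
read b: {B, D, E}
read b: {B, D, E}
read a: {A, B, E}
read a: {A, D, E}
read b: {B, D, E}
read b: {B, D, E}
read b: {B, D, E}
Final reachable set {B, D, E} has 3 states.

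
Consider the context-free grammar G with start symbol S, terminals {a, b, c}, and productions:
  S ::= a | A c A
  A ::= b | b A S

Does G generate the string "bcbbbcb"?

yes

S ⇒ AcA ⇒ bcA ⇒ bcbAS ⇒ bcbbS ⇒ bcbbAcA ⇒ bcbbbcA ⇒ bcbbbcb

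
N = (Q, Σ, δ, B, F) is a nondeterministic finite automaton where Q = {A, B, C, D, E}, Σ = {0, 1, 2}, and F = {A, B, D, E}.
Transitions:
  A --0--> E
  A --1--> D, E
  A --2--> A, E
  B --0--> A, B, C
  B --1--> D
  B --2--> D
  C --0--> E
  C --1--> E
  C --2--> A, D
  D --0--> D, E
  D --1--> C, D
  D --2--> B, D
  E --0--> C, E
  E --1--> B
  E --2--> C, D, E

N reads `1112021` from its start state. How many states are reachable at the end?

Start: {B}
read 1: {D}
read 1: {C, D}
read 1: {C, D, E}
read 2: {A, B, C, D, E}
read 0: {A, B, C, D, E}
read 2: {A, B, C, D, E}
read 1: {B, C, D, E}
Final reachable set {B, C, D, E} has 4 states.

4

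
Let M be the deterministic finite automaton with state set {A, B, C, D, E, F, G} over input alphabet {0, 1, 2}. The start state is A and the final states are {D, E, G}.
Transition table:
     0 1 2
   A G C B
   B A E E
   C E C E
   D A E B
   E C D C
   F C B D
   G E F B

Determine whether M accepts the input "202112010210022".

A --2--> B
B --0--> A
A --2--> B
B --1--> E
E --1--> D
D --2--> B
B --0--> A
A --1--> C
C --0--> E
E --2--> C
C --1--> C
C --0--> E
E --0--> C
C --2--> E
E --2--> C
End in state C, which is not an accepting state.

rejected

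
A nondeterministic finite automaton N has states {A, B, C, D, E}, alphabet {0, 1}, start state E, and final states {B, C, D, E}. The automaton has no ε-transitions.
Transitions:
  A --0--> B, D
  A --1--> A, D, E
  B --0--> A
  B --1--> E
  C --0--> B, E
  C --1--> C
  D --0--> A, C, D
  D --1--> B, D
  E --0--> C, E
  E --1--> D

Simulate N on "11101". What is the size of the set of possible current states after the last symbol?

5

Start: {E}
read 1: {D}
read 1: {B, D}
read 1: {B, D, E}
read 0: {A, C, D, E}
read 1: {A, B, C, D, E}
Final reachable set {A, B, C, D, E} has 5 states.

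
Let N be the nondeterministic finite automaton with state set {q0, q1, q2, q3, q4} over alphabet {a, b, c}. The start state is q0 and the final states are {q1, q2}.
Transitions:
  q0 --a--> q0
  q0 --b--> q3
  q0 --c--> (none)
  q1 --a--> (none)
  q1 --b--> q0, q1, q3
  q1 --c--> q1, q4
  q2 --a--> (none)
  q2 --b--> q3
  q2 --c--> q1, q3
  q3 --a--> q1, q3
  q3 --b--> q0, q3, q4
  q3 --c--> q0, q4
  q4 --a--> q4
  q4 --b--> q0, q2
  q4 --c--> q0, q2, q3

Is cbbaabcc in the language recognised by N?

Start: {q0}
read c: {}
The reachable set is empty and stays empty for the remaining 7 symbols.
Reachable ∩ accepting = {} — empty.

rejected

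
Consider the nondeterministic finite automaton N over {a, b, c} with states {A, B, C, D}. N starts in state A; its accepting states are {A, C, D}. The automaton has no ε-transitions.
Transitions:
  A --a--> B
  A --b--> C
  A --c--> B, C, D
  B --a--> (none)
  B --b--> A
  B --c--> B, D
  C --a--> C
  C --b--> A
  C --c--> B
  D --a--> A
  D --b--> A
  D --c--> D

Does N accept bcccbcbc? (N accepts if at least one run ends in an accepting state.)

Start: {A}
read b: {C}
read c: {B}
read c: {B, D}
read c: {B, D}
read b: {A}
read c: {B, C, D}
read b: {A}
read c: {B, C, D}
Reachable ∩ accepting = {C, D} — nonempty.

accepted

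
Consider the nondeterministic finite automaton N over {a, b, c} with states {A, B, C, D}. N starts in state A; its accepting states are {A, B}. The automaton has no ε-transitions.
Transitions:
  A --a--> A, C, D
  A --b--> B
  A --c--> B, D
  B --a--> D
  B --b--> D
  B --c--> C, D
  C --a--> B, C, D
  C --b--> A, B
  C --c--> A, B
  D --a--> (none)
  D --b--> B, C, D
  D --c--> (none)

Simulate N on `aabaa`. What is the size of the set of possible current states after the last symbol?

4

Start: {A}
read a: {A, C, D}
read a: {A, B, C, D}
read b: {A, B, C, D}
read a: {A, B, C, D}
read a: {A, B, C, D}
Final reachable set {A, B, C, D} has 4 states.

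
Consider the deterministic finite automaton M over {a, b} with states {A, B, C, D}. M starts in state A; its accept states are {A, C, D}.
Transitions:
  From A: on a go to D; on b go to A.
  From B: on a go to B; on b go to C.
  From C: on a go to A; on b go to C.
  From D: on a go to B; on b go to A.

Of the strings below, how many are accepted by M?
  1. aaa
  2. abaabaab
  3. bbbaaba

2

aaa: rejected
abaabaab: accepted
bbbaaba: accepted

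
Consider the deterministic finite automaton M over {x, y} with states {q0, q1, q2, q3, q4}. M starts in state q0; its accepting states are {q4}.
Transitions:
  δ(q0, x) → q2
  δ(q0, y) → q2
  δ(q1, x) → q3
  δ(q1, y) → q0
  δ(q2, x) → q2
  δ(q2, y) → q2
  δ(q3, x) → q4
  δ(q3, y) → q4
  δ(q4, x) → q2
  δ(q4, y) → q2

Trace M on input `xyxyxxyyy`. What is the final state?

q0 --x--> q2
q2 --y--> q2
q2 --x--> q2
q2 --y--> q2
q2 --x--> q2
q2 --x--> q2
q2 --y--> q2
q2 --y--> q2
q2 --y--> q2

q2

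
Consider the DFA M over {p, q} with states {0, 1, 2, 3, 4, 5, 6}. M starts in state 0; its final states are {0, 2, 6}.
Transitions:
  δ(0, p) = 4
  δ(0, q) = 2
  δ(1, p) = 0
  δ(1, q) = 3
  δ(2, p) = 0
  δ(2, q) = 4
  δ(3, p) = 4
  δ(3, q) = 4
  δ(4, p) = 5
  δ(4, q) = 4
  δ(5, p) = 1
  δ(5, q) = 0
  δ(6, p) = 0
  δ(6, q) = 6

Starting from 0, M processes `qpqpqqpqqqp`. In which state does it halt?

5

0 --q--> 2
2 --p--> 0
0 --q--> 2
2 --p--> 0
0 --q--> 2
2 --q--> 4
4 --p--> 5
5 --q--> 0
0 --q--> 2
2 --q--> 4
4 --p--> 5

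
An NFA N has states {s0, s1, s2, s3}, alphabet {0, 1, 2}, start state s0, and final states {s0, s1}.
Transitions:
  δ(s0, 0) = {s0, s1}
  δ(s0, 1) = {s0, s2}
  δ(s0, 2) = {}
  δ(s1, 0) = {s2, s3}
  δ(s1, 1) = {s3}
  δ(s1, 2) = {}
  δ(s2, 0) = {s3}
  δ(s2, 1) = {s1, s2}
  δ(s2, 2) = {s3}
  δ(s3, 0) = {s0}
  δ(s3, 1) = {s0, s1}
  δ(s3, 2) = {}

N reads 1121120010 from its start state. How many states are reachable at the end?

Start: {s0}
read 1: {s0, s2}
read 1: {s0, s1, s2}
read 2: {s3}
read 1: {s0, s1}
read 1: {s0, s2, s3}
read 2: {s3}
read 0: {s0}
read 0: {s0, s1}
read 1: {s0, s2, s3}
read 0: {s0, s1, s3}
Final reachable set {s0, s1, s3} has 3 states.

3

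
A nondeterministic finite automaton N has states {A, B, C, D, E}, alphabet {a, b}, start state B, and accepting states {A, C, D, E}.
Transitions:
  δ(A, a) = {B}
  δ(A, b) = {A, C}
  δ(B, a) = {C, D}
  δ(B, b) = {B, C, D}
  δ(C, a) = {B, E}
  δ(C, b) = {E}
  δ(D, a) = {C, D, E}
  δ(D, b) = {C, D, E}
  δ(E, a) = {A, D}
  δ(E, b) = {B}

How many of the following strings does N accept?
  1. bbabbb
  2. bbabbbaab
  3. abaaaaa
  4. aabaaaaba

4

bbabbb: accepted
bbabbbaab: accepted
abaaaaa: accepted
aabaaaaba: accepted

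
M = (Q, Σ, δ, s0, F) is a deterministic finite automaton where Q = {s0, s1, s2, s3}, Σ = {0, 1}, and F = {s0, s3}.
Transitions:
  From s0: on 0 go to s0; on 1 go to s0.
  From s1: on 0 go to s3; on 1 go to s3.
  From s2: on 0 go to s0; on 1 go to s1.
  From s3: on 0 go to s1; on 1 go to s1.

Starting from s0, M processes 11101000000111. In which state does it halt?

s0

s0 --1--> s0
s0 --1--> s0
s0 --1--> s0
s0 --0--> s0
s0 --1--> s0
s0 --0--> s0
s0 --0--> s0
s0 --0--> s0
s0 --0--> s0
s0 --0--> s0
s0 --0--> s0
s0 --1--> s0
s0 --1--> s0
s0 --1--> s0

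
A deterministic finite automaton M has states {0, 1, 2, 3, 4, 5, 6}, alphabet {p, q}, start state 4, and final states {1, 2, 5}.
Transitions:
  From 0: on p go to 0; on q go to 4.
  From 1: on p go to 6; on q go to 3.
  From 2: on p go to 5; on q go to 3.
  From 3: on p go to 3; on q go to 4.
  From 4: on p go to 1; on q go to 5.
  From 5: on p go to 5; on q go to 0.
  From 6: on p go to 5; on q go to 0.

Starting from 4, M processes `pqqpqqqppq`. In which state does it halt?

0

4 --p--> 1
1 --q--> 3
3 --q--> 4
4 --p--> 1
1 --q--> 3
3 --q--> 4
4 --q--> 5
5 --p--> 5
5 --p--> 5
5 --q--> 0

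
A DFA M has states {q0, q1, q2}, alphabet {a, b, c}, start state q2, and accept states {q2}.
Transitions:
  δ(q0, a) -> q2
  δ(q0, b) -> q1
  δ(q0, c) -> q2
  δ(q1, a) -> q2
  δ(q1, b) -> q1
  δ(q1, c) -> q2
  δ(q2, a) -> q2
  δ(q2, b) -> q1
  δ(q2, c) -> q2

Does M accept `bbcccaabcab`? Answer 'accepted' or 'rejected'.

rejected

q2 --b--> q1
q1 --b--> q1
q1 --c--> q2
q2 --c--> q2
q2 --c--> q2
q2 --a--> q2
q2 --a--> q2
q2 --b--> q1
q1 --c--> q2
q2 --a--> q2
q2 --b--> q1
End in state q1, which is not an accepting state.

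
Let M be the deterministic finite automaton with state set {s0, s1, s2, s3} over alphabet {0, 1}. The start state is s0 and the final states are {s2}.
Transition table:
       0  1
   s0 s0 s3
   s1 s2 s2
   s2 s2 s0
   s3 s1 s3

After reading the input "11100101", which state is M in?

s0 --1--> s3
s3 --1--> s3
s3 --1--> s3
s3 --0--> s1
s1 --0--> s2
s2 --1--> s0
s0 --0--> s0
s0 --1--> s3

s3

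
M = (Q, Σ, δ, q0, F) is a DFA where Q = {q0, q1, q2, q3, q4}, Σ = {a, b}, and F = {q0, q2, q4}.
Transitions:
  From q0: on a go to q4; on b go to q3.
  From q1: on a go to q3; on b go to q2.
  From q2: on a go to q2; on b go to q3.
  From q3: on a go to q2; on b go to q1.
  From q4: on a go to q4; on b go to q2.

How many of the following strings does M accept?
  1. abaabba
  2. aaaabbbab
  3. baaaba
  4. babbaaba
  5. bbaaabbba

abaabba: rejected
aaaabbbab: rejected
baaaba: accepted
babbaaba: accepted
bbaaabbba: accepted

3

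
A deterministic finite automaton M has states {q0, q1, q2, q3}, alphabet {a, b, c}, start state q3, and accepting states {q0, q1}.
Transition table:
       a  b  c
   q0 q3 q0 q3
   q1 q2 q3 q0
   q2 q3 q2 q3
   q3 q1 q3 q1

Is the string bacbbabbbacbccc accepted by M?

accepted

q3 --b--> q3
q3 --a--> q1
q1 --c--> q0
q0 --b--> q0
q0 --b--> q0
q0 --a--> q3
q3 --b--> q3
q3 --b--> q3
q3 --b--> q3
q3 --a--> q1
q1 --c--> q0
q0 --b--> q0
q0 --c--> q3
q3 --c--> q1
q1 --c--> q0
End in state q0, which is an accepting state.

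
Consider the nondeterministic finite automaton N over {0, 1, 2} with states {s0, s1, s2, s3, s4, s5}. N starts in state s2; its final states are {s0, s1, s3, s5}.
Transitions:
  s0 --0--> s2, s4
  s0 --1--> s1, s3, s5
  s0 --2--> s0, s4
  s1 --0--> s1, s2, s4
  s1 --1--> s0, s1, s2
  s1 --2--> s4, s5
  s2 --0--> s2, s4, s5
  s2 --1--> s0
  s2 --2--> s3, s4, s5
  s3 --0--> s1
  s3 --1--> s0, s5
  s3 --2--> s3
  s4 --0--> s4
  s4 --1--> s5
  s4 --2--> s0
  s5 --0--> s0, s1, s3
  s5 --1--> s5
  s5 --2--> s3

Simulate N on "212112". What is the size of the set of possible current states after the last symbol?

4

Start: {s2}
read 2: {s3, s4, s5}
read 1: {s0, s5}
read 2: {s0, s3, s4}
read 1: {s0, s1, s3, s5}
read 1: {s0, s1, s2, s3, s5}
read 2: {s0, s3, s4, s5}
Final reachable set {s0, s3, s4, s5} has 4 states.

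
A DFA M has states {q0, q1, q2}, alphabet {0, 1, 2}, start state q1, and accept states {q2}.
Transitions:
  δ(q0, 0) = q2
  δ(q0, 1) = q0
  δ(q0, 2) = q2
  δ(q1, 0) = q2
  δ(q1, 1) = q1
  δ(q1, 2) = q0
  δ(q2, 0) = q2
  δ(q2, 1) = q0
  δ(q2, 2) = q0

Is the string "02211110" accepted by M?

q1 --0--> q2
q2 --2--> q0
q0 --2--> q2
q2 --1--> q0
q0 --1--> q0
q0 --1--> q0
q0 --1--> q0
q0 --0--> q2
End in state q2, which is an accepting state.

accepted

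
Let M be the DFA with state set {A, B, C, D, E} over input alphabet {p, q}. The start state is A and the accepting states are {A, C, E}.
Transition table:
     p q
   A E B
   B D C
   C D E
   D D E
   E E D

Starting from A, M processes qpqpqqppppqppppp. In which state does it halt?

D

A --q--> B
B --p--> D
D --q--> E
E --p--> E
E --q--> D
D --q--> E
E --p--> E
E --p--> E
E --p--> E
E --p--> E
E --q--> D
D --p--> D
D --p--> D
D --p--> D
D --p--> D
D --p--> D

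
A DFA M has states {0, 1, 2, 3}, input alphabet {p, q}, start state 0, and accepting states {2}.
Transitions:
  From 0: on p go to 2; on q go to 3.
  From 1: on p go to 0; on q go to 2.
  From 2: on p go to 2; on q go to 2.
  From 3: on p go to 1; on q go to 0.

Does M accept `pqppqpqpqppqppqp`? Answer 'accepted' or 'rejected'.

accepted

0 --p--> 2
2 --q--> 2
2 --p--> 2
2 --p--> 2
2 --q--> 2
2 --p--> 2
2 --q--> 2
2 --p--> 2
2 --q--> 2
2 --p--> 2
2 --p--> 2
2 --q--> 2
2 --p--> 2
2 --p--> 2
2 --q--> 2
2 --p--> 2
End in state 2, which is an accepting state.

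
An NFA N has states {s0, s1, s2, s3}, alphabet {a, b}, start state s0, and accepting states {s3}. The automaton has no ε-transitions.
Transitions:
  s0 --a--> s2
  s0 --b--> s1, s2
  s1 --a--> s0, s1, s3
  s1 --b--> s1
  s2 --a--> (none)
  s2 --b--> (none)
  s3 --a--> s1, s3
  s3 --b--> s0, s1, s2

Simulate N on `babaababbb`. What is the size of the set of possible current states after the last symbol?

1

Start: {s0}
read b: {s1, s2}
read a: {s0, s1, s3}
read b: {s0, s1, s2}
read a: {s0, s1, s2, s3}
read a: {s0, s1, s2, s3}
read b: {s0, s1, s2}
read a: {s0, s1, s2, s3}
read b: {s0, s1, s2}
read b: {s1, s2}
read b: {s1}
Final reachable set {s1} has 1 state.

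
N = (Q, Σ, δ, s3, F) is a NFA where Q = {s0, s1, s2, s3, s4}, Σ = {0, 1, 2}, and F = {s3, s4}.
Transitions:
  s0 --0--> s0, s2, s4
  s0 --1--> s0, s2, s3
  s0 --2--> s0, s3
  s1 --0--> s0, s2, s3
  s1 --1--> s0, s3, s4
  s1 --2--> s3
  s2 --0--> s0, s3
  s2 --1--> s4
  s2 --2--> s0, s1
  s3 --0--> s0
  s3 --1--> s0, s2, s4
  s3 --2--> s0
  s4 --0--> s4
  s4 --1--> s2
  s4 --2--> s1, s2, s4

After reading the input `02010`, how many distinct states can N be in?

Start: {s3}
read 0: {s0}
read 2: {s0, s3}
read 0: {s0, s2, s4}
read 1: {s0, s2, s3, s4}
read 0: {s0, s2, s3, s4}
Final reachable set {s0, s2, s3, s4} has 4 states.

4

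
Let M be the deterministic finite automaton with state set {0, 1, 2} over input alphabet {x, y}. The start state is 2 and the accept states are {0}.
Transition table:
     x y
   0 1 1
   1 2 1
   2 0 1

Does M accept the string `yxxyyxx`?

2 --y--> 1
1 --x--> 2
2 --x--> 0
0 --y--> 1
1 --y--> 1
1 --x--> 2
2 --x--> 0
End in state 0, which is an accepting state.

accepted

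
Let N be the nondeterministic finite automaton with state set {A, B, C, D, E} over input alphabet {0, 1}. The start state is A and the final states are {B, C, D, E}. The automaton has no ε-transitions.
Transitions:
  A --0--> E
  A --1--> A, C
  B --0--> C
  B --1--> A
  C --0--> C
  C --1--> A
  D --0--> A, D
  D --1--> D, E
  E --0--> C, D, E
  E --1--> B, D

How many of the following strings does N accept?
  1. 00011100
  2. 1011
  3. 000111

00011100: accepted
1011: accepted
000111: accepted

3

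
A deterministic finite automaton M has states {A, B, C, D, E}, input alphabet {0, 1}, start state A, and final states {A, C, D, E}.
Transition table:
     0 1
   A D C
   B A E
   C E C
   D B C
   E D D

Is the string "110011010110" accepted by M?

rejected

A --1--> C
C --1--> C
C --0--> E
E --0--> D
D --1--> C
C --1--> C
C --0--> E
E --1--> D
D --0--> B
B --1--> E
E --1--> D
D --0--> B
End in state B, which is not an accepting state.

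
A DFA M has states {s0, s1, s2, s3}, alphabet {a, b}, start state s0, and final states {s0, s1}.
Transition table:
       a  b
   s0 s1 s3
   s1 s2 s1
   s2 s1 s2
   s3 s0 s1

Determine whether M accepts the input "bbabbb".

s0 --b--> s3
s3 --b--> s1
s1 --a--> s2
s2 --b--> s2
s2 --b--> s2
s2 --b--> s2
End in state s2, which is not an accepting state.

rejected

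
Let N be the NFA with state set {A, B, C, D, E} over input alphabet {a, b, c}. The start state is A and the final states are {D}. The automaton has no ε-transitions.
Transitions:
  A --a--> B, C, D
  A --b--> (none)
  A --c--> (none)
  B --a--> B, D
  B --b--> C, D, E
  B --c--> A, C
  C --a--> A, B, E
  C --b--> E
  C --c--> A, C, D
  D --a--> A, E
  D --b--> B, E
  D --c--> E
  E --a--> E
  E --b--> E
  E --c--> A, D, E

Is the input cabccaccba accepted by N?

Start: {A}
read c: {}
The reachable set is empty and stays empty for the remaining 9 symbols.
Reachable ∩ accepting = {} — empty.

rejected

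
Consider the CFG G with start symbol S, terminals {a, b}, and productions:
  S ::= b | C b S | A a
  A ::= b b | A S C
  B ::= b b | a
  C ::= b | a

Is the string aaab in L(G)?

no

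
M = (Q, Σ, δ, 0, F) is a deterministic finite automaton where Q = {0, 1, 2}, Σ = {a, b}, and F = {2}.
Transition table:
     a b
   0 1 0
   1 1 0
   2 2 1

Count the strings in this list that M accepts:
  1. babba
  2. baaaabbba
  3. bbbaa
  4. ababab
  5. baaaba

0

babba: rejected
baaaabbba: rejected
bbbaa: rejected
ababab: rejected
baaaba: rejected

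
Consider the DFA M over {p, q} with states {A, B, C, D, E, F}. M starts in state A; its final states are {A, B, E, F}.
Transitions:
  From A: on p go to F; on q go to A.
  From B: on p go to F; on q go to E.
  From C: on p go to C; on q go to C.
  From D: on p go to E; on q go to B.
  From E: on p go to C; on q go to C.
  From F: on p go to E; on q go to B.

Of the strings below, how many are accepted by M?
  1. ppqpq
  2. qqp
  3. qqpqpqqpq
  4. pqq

2

ppqpq: rejected
qqp: accepted
qqpqpqqpq: rejected
pqq: accepted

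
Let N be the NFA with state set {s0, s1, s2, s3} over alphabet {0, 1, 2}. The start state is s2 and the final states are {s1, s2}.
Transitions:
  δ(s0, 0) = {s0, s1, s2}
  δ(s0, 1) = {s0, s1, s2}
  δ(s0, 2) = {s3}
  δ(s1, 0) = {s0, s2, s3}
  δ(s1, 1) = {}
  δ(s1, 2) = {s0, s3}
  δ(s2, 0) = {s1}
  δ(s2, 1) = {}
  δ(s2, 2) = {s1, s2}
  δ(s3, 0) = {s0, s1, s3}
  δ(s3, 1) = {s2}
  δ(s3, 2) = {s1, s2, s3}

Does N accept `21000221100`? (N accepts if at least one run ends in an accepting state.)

rejected

Start: {s2}
read 2: {s1, s2}
read 1: {}
The reachable set is empty and stays empty for the remaining 9 symbols.
Reachable ∩ accepting = {} — empty.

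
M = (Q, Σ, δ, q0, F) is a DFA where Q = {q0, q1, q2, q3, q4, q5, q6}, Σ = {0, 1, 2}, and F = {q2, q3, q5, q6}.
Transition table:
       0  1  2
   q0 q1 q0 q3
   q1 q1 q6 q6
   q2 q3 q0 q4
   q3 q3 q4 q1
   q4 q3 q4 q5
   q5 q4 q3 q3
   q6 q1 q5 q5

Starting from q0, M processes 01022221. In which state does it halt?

q0 --0--> q1
q1 --1--> q6
q6 --0--> q1
q1 --2--> q6
q6 --2--> q5
q5 --2--> q3
q3 --2--> q1
q1 --1--> q6

q6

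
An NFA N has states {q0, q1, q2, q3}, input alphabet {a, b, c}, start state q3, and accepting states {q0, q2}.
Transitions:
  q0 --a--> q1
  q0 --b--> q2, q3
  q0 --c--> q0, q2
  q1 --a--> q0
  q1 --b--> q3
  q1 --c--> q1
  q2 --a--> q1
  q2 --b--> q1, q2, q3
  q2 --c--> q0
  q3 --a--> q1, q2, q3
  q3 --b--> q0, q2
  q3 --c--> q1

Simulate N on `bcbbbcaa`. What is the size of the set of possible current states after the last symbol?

2

Start: {q3}
read b: {q0, q2}
read c: {q0, q2}
read b: {q1, q2, q3}
read b: {q0, q1, q2, q3}
read b: {q0, q1, q2, q3}
read c: {q0, q1, q2}
read a: {q0, q1}
read a: {q0, q1}
Final reachable set {q0, q1} has 2 states.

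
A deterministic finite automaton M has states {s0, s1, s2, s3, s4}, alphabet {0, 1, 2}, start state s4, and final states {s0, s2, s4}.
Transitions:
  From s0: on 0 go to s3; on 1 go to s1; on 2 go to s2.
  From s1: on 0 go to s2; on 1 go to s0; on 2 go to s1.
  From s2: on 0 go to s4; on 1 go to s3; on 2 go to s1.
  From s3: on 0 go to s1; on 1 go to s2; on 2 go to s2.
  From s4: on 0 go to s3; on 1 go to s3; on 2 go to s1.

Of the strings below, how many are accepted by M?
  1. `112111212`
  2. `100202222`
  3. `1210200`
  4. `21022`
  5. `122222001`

`112111212`: accepted
`100202222`: rejected
`1210200`: accepted
`21022`: rejected
`122222001`: rejected

2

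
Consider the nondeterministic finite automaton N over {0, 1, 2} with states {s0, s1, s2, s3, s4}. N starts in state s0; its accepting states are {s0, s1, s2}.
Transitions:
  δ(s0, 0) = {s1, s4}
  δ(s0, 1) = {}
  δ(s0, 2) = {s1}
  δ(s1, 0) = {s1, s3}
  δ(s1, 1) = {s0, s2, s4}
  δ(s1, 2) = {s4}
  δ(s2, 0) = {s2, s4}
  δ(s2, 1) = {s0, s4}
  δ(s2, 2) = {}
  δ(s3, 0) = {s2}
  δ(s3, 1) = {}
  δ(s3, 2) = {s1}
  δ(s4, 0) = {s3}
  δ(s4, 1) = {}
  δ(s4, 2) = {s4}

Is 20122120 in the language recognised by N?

rejected

Start: {s0}
read 2: {s1}
read 0: {s1, s3}
read 1: {s0, s2, s4}
read 2: {s1, s4}
read 2: {s4}
read 1: {}
The reachable set is empty and stays empty for the remaining 2 symbols.
Reachable ∩ accepting = {} — empty.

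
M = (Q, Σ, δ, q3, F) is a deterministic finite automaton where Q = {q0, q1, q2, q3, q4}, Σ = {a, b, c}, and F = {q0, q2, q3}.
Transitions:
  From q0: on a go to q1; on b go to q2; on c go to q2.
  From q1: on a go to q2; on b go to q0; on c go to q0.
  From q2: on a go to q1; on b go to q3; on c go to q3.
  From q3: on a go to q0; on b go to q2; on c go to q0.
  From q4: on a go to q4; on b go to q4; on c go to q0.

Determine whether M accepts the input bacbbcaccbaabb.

q3 --b--> q2
q2 --a--> q1
q1 --c--> q0
q0 --b--> q2
q2 --b--> q3
q3 --c--> q0
q0 --a--> q1
q1 --c--> q0
q0 --c--> q2
q2 --b--> q3
q3 --a--> q0
q0 --a--> q1
q1 --b--> q0
q0 --b--> q2
End in state q2, which is an accepting state.

accepted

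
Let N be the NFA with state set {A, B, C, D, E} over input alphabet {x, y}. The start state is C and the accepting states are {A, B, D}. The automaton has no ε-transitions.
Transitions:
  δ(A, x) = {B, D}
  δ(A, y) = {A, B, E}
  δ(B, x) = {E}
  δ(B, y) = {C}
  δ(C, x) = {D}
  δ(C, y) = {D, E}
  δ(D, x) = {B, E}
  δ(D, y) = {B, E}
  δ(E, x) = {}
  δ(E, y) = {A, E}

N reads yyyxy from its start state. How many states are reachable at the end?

Start: {C}
read y: {D, E}
read y: {A, B, E}
read y: {A, B, C, E}
read x: {B, D, E}
read y: {A, B, C, E}
Final reachable set {A, B, C, E} has 4 states.

4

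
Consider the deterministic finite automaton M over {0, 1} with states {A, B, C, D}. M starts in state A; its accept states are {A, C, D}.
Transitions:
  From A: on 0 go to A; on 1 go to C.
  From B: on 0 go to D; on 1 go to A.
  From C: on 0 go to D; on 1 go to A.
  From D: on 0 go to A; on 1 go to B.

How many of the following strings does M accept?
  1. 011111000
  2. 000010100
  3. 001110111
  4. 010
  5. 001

5

011111000: accepted
000010100: accepted
001110111: accepted
010: accepted
001: accepted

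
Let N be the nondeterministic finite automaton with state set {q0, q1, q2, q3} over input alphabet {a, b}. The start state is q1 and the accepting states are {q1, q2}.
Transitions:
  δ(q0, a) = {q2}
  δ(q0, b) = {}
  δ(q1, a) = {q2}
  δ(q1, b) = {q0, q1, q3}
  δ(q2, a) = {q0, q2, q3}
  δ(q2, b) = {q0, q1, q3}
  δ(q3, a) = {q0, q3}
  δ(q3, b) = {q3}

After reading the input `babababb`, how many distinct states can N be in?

3

Start: {q1}
read b: {q0, q1, q3}
read a: {q0, q2, q3}
read b: {q0, q1, q3}
read a: {q0, q2, q3}
read b: {q0, q1, q3}
read a: {q0, q2, q3}
read b: {q0, q1, q3}
read b: {q0, q1, q3}
Final reachable set {q0, q1, q3} has 3 states.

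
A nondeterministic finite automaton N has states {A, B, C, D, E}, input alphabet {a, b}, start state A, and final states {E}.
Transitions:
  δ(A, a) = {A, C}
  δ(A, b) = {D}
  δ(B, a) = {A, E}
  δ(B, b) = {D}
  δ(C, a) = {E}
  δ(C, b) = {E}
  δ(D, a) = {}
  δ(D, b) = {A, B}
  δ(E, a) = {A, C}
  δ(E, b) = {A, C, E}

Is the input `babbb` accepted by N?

Start: {A}
read b: {D}
read a: {}
The reachable set is empty and stays empty for the remaining 3 symbols.
Reachable ∩ accepting = {} — empty.

rejected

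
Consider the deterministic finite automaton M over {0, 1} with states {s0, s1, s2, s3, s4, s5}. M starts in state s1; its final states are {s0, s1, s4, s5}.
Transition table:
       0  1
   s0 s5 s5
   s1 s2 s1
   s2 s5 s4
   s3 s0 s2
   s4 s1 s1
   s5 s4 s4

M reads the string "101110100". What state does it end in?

s2

s1 --1--> s1
s1 --0--> s2
s2 --1--> s4
s4 --1--> s1
s1 --1--> s1
s1 --0--> s2
s2 --1--> s4
s4 --0--> s1
s1 --0--> s2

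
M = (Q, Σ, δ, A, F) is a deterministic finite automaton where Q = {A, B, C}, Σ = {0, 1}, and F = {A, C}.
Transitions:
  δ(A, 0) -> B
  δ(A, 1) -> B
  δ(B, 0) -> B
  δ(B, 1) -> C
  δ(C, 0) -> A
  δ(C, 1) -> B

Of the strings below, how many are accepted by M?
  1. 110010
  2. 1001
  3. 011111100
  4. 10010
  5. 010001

110010: accepted
1001: accepted
011111100: rejected
10010: accepted
010001: accepted

4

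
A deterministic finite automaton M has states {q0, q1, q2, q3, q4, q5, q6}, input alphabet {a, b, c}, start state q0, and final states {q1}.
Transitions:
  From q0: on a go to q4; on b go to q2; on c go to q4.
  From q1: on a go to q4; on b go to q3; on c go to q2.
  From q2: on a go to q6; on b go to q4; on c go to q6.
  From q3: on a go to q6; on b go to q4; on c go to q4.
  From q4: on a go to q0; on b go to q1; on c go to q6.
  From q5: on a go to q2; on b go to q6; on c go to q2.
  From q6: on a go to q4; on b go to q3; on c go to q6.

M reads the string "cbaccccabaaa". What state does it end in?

q0 --c--> q4
q4 --b--> q1
q1 --a--> q4
q4 --c--> q6
q6 --c--> q6
q6 --c--> q6
q6 --c--> q6
q6 --a--> q4
q4 --b--> q1
q1 --a--> q4
q4 --a--> q0
q0 --a--> q4

q4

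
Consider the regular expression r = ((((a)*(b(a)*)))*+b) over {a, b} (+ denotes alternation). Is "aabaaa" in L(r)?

The left alternative (((a)*(b(a)*)))* matches aabaaa.

yes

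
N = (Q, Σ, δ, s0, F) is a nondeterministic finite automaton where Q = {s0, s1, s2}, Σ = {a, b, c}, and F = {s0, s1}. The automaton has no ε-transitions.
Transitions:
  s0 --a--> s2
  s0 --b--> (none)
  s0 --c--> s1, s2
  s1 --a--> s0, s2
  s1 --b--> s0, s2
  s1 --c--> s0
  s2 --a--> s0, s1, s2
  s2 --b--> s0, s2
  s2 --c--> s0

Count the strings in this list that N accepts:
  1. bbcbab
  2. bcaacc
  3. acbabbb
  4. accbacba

bbcbab: rejected
bcaacc: rejected
acbabbb: rejected
accbacba: accepted

1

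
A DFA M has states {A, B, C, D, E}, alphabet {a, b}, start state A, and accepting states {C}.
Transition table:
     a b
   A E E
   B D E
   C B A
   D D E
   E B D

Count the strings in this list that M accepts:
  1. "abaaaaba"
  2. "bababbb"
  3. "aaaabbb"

"abaaaaba": rejected
"bababbb": rejected
"aaaabbb": rejected

0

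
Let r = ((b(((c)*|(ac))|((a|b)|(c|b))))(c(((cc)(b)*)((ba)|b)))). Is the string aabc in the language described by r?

No split of aabc into u·v has (b(((c)*|(ac))|((a|b)|(c|b)))) matching u and (c(((cc)(b)*)((ba)|b))) matching v.

no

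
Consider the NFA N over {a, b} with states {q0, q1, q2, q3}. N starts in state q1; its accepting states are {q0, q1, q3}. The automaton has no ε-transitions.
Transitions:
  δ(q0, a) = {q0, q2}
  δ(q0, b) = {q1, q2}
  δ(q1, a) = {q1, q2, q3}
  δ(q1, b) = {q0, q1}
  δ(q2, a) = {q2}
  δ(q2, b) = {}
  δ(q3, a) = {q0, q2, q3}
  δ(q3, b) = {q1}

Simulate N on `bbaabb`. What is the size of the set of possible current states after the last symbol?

3

Start: {q1}
read b: {q0, q1}
read b: {q0, q1, q2}
read a: {q0, q1, q2, q3}
read a: {q0, q1, q2, q3}
read b: {q0, q1, q2}
read b: {q0, q1, q2}
Final reachable set {q0, q1, q2} has 3 states.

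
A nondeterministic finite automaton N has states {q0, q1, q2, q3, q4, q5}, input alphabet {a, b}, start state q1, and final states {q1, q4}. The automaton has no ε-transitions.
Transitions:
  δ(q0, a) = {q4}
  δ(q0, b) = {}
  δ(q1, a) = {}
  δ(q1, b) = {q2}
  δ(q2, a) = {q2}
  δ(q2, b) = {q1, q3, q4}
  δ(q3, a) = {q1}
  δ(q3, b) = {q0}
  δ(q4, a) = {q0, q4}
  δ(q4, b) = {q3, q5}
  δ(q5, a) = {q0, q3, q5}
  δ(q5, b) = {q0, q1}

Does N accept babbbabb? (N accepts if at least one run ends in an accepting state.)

accepted

Start: {q1}
read b: {q2}
read a: {q2}
read b: {q1, q3, q4}
read b: {q0, q2, q3, q5}
read b: {q0, q1, q3, q4}
read a: {q0, q1, q4}
read b: {q2, q3, q5}
read b: {q0, q1, q3, q4}
Reachable ∩ accepting = {q1, q4} — nonempty.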